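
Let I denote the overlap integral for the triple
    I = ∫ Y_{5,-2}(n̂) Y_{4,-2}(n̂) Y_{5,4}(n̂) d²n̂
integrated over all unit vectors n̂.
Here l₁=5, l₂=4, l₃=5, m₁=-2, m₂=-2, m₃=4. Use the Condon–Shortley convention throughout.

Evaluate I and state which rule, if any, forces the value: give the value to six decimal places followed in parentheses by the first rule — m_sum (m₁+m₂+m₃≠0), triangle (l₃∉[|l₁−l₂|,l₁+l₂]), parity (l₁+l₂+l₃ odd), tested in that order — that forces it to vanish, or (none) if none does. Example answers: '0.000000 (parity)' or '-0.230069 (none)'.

Rules hold: Σm=0, L=14 even, 1≤5≤9.
N = 11·9·11 = 1089
Δ = 4!·6!·4!/15! = 1/3153150
Racah Σ t=0..4: t=0:+1/69120 t=1:−1/1728 t=2:+1/576 t=3:−1/1728 t=4:+1/69120 = 7/11520
⇒ 3j(5 4 5; 0 0 0)² = 2/143, sgn -1
Racah Σ t=1..2: t=1:−1/25920 t=2:+1/11520 = 1/20736
⇒ 3j(5 4 5; -2 -2 4)² = 5/429, sgn -1
4πI² = N·(3j₀)²·(3jₘ)² = 30/169
I = +1·√(0.177515/4π) = 0.11885360
No selection rule forces the value: the integral is nonzero (none).

0.118854 (none)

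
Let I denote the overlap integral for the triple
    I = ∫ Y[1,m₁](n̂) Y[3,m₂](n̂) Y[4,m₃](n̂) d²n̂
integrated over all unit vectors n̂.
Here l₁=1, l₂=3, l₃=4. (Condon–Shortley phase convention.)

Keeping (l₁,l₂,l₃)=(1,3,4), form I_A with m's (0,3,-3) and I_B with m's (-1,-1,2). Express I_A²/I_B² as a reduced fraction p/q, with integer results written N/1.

7/15

Same 1,3,4: normalisation and zero-m 3j drop out of the ratio.
A: Δ: 0! 2! 6! / 9! → 1/252; sum: t=0:+1/720 = 1/720; 3j²(1 3 4; 0 3 -3) = Δ·Π!·Σ² = 1/36  (sign -1)
B: Δ: 0! 2! 6! / 9! → 1/252; sum: t=0:+1/96 = 1/96; 3j²(1 3 4; -1 -1 2) = Δ·Π!·Σ² = 5/84  (sign +1)
I_A²/I_B² = (1/36)/(5/84) = 7/15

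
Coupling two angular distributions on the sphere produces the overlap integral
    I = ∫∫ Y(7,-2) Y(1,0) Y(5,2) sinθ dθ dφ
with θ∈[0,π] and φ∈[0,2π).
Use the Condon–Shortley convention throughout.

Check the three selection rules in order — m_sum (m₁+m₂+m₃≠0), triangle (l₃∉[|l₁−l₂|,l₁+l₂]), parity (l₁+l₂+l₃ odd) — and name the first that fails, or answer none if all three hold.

Σmᵢ = 0  ✓
l₃∈[|l₁−l₂|,l₁+l₂]=[6,8] required, l₃=5 fails  ✗
Σlᵢ = 13 ⇒ odd

triangle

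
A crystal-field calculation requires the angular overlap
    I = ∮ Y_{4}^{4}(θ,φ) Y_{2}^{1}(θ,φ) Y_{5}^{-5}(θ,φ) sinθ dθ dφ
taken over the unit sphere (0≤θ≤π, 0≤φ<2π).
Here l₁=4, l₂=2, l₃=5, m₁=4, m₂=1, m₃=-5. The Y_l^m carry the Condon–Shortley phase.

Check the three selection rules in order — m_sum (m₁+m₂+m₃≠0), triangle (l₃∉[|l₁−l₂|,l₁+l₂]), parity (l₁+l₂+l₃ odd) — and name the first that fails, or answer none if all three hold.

parity

m₁+m₂+m₃ = 4 + 1 − 5 = 0  ✓
triangle: |4−2|=2 ≤ l₃=5 ≤ 4+2=6  ✓
parity: l₁+l₂+l₃ = 11 is odd  ✗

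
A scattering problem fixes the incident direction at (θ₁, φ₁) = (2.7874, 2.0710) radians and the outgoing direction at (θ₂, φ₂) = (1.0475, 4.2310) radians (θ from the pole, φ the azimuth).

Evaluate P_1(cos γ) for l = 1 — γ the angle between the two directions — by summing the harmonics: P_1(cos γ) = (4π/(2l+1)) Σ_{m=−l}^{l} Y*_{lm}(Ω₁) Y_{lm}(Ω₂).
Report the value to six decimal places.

Summing Y*_{l m}(θ₁,φ₁)·Y_{l m}(θ₂,φ₂) over m ∈ [−1, 1]; prefactor 4π/(2·1+1) = 4.188790:
  term(m=-1) = (-0.019927, -0.029813)   from Y*(Ω₁)=(-0.057470, 0.105148), Y(Ω₂)=(-0.138560, 0.265249)
  term(m=+0) = (-0.111898, -0.000000)   from Y*(Ω₁)=(-0.458273, -0.000000), Y(Ω₂)=(0.244173, 0.000000)
  term(m=+1) = (-0.019927, 0.029813)   from Y*(Ω₁)=(0.057470, 0.105148), Y(Ω₂)=(0.138560, 0.265249)
Total Σ_m = (-0.151753, 0.000000). Multiply by 4.188790: (-0.635660, 0.000000). P_1(cos γ) = -0.635660

-0.635660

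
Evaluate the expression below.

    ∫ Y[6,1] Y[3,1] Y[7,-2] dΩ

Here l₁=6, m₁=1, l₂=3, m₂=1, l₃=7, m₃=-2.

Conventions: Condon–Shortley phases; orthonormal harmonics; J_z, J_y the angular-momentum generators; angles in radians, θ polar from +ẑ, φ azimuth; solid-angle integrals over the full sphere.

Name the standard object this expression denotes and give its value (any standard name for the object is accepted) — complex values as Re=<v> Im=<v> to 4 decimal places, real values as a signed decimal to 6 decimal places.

This is a Gaunt coefficient — the integral of a triple product of spherical harmonics over the sphere.
Checks pass: Σm=0; 16 even; l₃=7∈[3,9].
(2·6+1)(2·3+1)(2·7+1) = 1365
Δ: 2! 10! 4! / 17! → 1/2042040
sum: t=0:+1/207360 t=1:−1/57600 t=2:+1/207360 = -1/129600
3j²(6 3 7; 0 0 0) = Δ·Π!·Σ² = 168/12155  (sign +1)
sum: t=0:+1/691200 t=1:−1/103680 t=2:+1/241920 = -59/14515200
3j²(6 3 7; 1 1 -2) = Δ·Π!·Σ² = 3481/340340  (sign +1)
combine: 4πI² = 1365·168/12155·3481/340340 = 438606/2272985
take √, sign +1: I = 0.12391791

Gaunt coefficient, +0.123918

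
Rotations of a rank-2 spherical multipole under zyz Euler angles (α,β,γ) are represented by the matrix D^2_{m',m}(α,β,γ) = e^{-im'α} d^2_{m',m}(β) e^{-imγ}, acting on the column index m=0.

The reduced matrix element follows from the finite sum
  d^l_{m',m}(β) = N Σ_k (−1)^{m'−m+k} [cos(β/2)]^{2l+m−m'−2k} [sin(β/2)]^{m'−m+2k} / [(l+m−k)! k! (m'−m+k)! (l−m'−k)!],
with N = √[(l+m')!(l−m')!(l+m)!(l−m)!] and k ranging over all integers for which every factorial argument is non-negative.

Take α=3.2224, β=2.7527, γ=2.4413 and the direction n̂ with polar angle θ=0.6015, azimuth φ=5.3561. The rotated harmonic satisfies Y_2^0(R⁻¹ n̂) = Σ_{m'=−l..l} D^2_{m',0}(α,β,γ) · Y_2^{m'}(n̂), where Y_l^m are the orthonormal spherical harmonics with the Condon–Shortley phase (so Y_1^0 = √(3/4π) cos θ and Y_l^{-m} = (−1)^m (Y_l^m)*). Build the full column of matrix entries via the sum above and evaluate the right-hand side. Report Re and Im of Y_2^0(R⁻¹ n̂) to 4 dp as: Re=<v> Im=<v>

Need the full column D^2_{m',0} for m'=−2..2 at α=3.2224, β=2.7527, γ=2.4413.
cos(β/2)=0.193223, sin(β/2)=0.981155
d^2_{-2,0}: single k=2 term ⇒ +0.088038;  D = +0.086891+0.014166i
d^2_{-1,0}: k∈[1..2] ⇒ +0.017338 -0.447041 = -0.429704;  D = +0.428302+0.034685i
d^2_{0,0}: k∈[0..2] ⇒ +0.001394 -0.143765 +0.926723 = +0.784352;  D = +0.784352+0.000000i
d^2_{1,0}: k∈[0..1] ⇒ -0.017338 +0.447041 = +0.429704;  D = -0.428302+0.034685i
d^2_{2,0}: single k=0 term ⇒ +0.088038;  D = +0.086891-0.014166i
Y_2^{m'}(θ=0.6015,φ=5.3561) and Σ D·Y over m':
  (+0.0869+0.0142i)·(-0.0346+0.1188i)  (+0.4283+0.0347i)·(+0.2163+0.2883i)  (+0.7844+0.0000i)·(+0.3278+0.0000i)  (-0.4283+0.0347i)·(-0.2163+0.2883i)  (+0.0869-0.0142i)·(-0.0346-0.1188i)
Y_2^0(R⁻¹ n̂) = +0.413040+0.000000i

Re=0.4130 Im=0.0000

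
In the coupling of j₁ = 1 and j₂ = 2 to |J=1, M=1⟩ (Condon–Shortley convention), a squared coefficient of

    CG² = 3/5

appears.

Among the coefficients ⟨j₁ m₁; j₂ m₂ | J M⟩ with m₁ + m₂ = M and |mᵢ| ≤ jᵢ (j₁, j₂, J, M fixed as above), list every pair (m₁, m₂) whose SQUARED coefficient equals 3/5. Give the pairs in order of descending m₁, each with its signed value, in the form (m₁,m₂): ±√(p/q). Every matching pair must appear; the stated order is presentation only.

Admissible pairs with m₁+m₂ = M = 1: (-1,2), (0,1), (1,0)
  (m₁,m₂)=(1,0): CG² = 1/10, CG = +√(1/10)
  (m₁,m₂)=(0,1): CG² = 3/10, CG = −√(3/10)
  (m₁,m₂)=(-1,2): CG² = 3/5, CG = +√(3/5)   ← matches the target
Pairs with CG² = 3/5: (-1,2): +√(3/5)

(-1,2): +√(3/5)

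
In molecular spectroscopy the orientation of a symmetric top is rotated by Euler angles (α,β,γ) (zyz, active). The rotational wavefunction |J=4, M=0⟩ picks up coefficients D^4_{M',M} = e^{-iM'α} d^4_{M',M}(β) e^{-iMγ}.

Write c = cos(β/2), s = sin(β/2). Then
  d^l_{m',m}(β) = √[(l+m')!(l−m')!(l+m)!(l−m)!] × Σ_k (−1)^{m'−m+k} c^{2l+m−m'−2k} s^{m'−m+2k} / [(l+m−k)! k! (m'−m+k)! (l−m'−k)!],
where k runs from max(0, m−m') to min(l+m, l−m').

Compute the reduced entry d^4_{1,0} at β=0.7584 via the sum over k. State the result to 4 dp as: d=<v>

d=-0.1923

d^4_{1,0}(β=0.7584) via the finite sum:
c=cos(0.758400/2)=0.928961, s=sin(0.758400/2)=0.370177; N=√[120·6·24·24]=643.987578
k∈{0,1,2,3} keeps every argument non-negative
  k=0: (−1)^1·643.9876/(144)·0.9290^7·0.3702^1 = -0.988343
  k=1: (−1)^2·643.9876/(24)·0.9290^5·0.3702^3 = +0.941637
  k=2: (−1)^3·643.9876/(24)·0.9290^3·0.3702^5 = -0.149523
  k=3: (−1)^4·643.9876/(144)·0.9290^1·0.3702^7 = +0.003957
d^4_{1,0}(0.7584) = -0.988343 +0.941637 -0.149523 +0.003957 = -0.192271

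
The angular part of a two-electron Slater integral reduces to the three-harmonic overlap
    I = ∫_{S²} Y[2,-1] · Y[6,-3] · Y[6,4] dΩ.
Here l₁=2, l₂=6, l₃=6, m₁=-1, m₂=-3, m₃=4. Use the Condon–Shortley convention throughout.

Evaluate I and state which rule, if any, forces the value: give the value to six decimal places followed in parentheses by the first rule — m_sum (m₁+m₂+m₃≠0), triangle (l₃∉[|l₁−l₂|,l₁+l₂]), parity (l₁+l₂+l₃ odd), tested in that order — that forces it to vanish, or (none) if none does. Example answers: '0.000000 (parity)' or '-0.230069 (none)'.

0.179515 (none)

Rules hold: Σm=0, L=14 even, 4≤6≤8.
N = 5·13·13 = 845
Δ = 2!·2!·10!/15! = 1/90090
Racah Σ t=0..2: t=0:+1/69120 t=1:−1/14400 t=2:+1/69120 = -7/172800
⇒ 3j(2 6 6; 0 0 0)² = 14/715, sgn -1
Racah Σ t=1..2: t=1:−1/161280 t=2:+1/725760 = -1/207360
⇒ 3j(2 6 6; -1 -3 4)² = 7/286, sgn -1
4πI² = N·(3j₀)²·(3jₘ)² = 49/121
I = +1·√(0.404959/4π) = 0.17951487
No selection rule forces the value: the integral is nonzero (none).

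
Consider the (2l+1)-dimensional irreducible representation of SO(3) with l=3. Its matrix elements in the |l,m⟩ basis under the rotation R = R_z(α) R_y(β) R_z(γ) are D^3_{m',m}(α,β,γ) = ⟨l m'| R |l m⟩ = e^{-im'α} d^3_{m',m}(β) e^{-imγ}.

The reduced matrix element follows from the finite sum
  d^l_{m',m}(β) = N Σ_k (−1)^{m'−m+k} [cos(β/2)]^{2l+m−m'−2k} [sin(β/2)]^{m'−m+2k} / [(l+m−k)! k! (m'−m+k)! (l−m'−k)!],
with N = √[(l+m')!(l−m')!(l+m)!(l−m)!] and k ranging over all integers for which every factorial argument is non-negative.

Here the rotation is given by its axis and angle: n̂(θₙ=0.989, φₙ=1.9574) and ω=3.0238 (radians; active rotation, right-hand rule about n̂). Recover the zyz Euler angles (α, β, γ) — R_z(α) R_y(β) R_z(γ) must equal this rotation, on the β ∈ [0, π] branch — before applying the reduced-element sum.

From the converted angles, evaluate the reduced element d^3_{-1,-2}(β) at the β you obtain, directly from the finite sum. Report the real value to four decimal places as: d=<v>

Axis–angle → zyz. n̂ = (sinθₙcosφₙ, sinθₙsinφₙ, cosθₙ) = (-0.315012, +0.773814, +0.549526), ω = 3.0238.
R = I cosω + sinω [n̂]ₓ + (1−cosω) n̂n̂ᵀ gives
  R = [-0.795293, -0.550414, -0.254076; -0.421253, +0.200358, +0.884535; -0.435954, +0.810495, -0.391206]
β = atan2(√(R₁₃²+R₂₃²), R₃₃) = 1.972738; α = atan2(R₂₃, R₁₃) mod 2π = 1.850508; γ = atan2(R₃₂, −R₃₁) mod 2π = 1.077301
d^3_{-1,-2}(β=1.9727) via the finite sum:
c=cos(1.972738/2)=0.551722, s=sin(1.972738/2)=0.834028; N=√[2·24·1·120]=75.894664
k∈{0,1} keeps every argument non-negative
  k=0: (−1)^1·75.8947/(24)·0.5517^5·0.8340^1 = -0.134828
  k=1: (−1)^2·75.8947/(12)·0.5517^3·0.8340^3 = +0.616215
d^3_{-1,-2}(1.9727) = -0.134828 +0.616215 = +0.481387

d=0.4814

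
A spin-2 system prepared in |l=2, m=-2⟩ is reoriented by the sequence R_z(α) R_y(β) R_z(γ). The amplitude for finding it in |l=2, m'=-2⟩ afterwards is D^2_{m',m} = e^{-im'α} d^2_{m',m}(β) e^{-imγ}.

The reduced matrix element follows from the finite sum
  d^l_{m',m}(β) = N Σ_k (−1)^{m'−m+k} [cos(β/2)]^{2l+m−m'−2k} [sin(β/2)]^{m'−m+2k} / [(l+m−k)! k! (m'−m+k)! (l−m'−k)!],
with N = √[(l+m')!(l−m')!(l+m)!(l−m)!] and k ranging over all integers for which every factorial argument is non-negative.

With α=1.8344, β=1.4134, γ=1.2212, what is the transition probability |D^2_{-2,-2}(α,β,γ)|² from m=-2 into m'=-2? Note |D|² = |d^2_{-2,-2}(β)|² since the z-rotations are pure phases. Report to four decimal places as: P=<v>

First d^2_{-2,-2}(β=1.4134), then the phase factors e^{-i(-2)α} and e^{-i(-2)γ}:
c=cos(1.413400/2)=0.760509, s=sin(1.413400/2)=0.649328; N=√[1·24·1·24]=24.000000
k: max(0,(-2)−(-2))=0 … min(2+(-2),2−(-2))=0
  k=0: (−1)^0·24.0000/(24)·0.7605^4·0.6493^0 = +0.334516
d^2_{-2,-2}(1.4134) = +0.334516
|D^2_{-2,-2}|² = |d^2_{-2,-2}(β)|² = (+0.334516)² = 0.111901 (the z-rotation phases have unit modulus)

P=0.1119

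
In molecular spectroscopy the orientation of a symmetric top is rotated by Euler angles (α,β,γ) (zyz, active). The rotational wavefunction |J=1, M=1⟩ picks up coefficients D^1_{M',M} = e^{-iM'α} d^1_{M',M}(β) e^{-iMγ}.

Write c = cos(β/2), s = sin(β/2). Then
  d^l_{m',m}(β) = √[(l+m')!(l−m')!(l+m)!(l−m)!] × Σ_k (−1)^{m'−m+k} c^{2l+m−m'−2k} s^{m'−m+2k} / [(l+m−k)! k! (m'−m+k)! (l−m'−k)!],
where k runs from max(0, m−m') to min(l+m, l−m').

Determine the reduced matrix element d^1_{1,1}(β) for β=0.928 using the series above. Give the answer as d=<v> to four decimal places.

d^1_{1,1}(β=0.9280) via the finite sum:
With c≡cos(β/2)=0.894270 and s≡sin(β/2)=0.447529, N=[2·1·2·1]^{1/2}=2.000000
k: max(0,(1)−(1))=0 … min(1+(1),1−(1))=0
  k=0: (−1)^0·2.0000/(2)·0.8943^2·0.4475^0 = +0.799718
d^1_{1,1}(0.9280) = +0.799718

d=0.7997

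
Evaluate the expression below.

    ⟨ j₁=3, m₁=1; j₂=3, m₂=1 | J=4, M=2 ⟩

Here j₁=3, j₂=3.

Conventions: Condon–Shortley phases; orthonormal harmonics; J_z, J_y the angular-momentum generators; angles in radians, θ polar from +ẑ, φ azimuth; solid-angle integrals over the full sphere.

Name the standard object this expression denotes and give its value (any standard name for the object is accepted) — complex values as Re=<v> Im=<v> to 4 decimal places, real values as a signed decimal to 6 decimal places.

Clebsch–Gordan coefficient, −√(20/77) ≈ -0.509647

This is a Clebsch–Gordan (vector-coupling) coefficient.
√[9·2!4!4!/11! · 4!2!4!2!6!2!] = √(331776/385)
  +(−1)^0/∏(0,2,2,4,2,0)! = 1/192  (running 1/192)
  +(−1)^1/∏(1,1,1,3,3,1)! = -1/36  (running -13/576)
  +(−1)^2/∏(2,0,0,2,4,2)! = 1/192  (running -5/288)
⟨..|..⟩ = √(331776/385)·(-5/288) = -0.509647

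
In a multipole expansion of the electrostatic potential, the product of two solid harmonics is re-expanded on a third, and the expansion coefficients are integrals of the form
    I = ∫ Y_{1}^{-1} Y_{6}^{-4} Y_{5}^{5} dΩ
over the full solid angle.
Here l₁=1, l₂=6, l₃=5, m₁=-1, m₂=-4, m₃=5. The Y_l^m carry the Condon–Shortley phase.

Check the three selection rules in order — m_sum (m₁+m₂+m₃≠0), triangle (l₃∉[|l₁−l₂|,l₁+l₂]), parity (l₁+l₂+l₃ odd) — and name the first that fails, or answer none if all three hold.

none

Σmᵢ = 0  ✓
l₃∈[|l₁−l₂|,l₁+l₂]=[5,7], have l₃=5  ✓
Σlᵢ = 12 ⇒ even  ✓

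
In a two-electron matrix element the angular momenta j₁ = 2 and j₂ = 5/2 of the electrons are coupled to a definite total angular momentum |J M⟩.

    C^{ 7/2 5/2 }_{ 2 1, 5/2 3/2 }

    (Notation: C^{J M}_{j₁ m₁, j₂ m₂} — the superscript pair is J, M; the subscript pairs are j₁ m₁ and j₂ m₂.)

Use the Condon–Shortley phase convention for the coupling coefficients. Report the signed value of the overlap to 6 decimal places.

j₁+j₂−J=1  J+j₁−j₂=3  J−j₁+j₂=4  j₁+j₂+J+1=9
(j₁±m₁, j₂±m₂, J±M) = (3,1,4,1,6,1)
P² = 2304/7
sum k=0..1:
  [0] +1/48 = 1/48
  [1] −1/36 = -1/36
S = -1/144
C² = P²·S² = 1/63 ; C = -0.125988

-0.125988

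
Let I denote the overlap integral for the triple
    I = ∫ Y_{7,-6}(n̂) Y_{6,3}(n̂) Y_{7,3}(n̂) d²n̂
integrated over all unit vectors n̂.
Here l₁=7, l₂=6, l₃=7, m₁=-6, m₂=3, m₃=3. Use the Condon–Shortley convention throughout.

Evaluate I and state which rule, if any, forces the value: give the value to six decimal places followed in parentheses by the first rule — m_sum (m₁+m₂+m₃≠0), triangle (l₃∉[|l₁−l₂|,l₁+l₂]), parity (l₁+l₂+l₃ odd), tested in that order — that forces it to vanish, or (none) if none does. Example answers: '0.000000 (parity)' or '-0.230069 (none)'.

Rules hold: Σm=0, L=20 even, 1≤7≤13.
N = 15·13·15 = 2925
Δ = 6!·8!·6!/21! = 1/2444321880
Racah Σ t=0..6: t=0:+1/2612736000 t=1:−1/20736000 t=2:+1/1658880 t=3:−1/746496 t=4:+1/1658880 t=5:−1/20736000 t=6:+1/2612736000 = -1/4354560
⇒ 3j(7 6 7; 0 0 0)² = 1000/138567, sgn +1
Racah Σ t=5..6: t=5:−1/232243200 t=6:+1/130636800 = 1/298598400
⇒ 3j(7 6 7; -6 3 3)² = 7/1292, sgn +1
4πI² = N·(3j₀)²·(3jₘ)² = 131250/1147619
I = +1·√(0.114367/4π) = 0.09539945
No selection rule forces the value: the integral is nonzero (none).

0.095399 (none)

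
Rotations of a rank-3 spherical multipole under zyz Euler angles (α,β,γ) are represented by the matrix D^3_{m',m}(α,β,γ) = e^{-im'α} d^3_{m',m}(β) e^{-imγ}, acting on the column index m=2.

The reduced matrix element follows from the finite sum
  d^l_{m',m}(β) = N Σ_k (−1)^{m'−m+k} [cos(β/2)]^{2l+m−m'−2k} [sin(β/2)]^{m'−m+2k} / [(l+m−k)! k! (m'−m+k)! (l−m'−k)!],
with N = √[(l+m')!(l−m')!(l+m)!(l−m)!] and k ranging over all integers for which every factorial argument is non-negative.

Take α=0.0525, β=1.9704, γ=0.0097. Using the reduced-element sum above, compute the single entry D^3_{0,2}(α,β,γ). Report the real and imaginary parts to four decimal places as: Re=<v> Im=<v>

Split into d^3_{0,2}(β=1.9704) × two z-phases.
c=cos(1.970400/2)=0.552696, s=sin(1.970400/2)=0.833383; N=√[6·6·120·1]=65.726707
The bounds max(0,m−m')=2 and min(l+m,l−m')=3 give 2 terms
  k=2: (−1)^0·65.7267/(12)·0.5527^4·0.8334^2 = +0.354974
  k=3: (−1)^1·65.7267/(12)·0.5527^2·0.8334^4 = -0.807071
d^3_{0,2}(1.9704) = +0.354974 -0.807071 = -0.452097
Attach z-rotation phases: D = e^{-i(0)(0.0525)}·(-0.452097)·e^{-i(2)(0.0097)} = -0.452012+0.008770i

Re=-0.4520 Im=0.0088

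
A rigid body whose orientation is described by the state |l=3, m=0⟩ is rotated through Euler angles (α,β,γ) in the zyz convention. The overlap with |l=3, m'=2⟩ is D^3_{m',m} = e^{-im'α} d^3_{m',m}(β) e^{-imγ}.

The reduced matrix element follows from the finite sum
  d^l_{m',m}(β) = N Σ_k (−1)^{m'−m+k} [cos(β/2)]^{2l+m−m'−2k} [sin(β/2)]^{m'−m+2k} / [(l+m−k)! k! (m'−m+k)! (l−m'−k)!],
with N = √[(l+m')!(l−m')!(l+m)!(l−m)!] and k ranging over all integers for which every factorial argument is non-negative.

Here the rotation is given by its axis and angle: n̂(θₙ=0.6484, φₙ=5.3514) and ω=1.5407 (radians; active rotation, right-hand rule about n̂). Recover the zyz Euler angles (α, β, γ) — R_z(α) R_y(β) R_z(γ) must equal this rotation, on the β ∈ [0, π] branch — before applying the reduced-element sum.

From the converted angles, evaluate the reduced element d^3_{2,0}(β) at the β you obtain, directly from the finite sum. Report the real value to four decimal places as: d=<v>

Axis–angle → zyz. n̂ = (sinθₙcosφₙ, sinθₙsinφₙ, cosθₙ) = (+0.360174, -0.484752, +0.797051), ω = 1.5407.
R = I cosω + sinω [n̂]ₓ + (1−cosω) n̂n̂ᵀ gives
  R = [+0.155914, -0.966031, -0.206094; +0.627349, +0.258005, -0.734756; +0.762971, -0.014734, +0.646265]
β = atan2(√(R₁₃²+R₂₃²), R₃₃) = 0.868116; α = atan2(R₂₃, R₁₃) mod 2π = 4.438924; γ = atan2(R₃₂, −R₃₁) mod 2π = 3.160902
d^3_{2,0}(β=0.8681) via the finite sum:
c=cos(0.868116/2)=0.907267, s=sin(0.868116/2)=0.420556; N=√[120·1·6·6]=65.726707
The bounds max(0,m−m')=0 and min(l+m,l−m')=1 give 2 terms
  k=0: (−1)^2·65.7267/(12)·0.9073^4·0.4206^2 = +0.656369
  k=1: (−1)^3·65.7267/(12)·0.9073^2·0.4206^4 = -0.141035
d^3_{2,0}(0.8681) = +0.656369 -0.141035 = +0.515334

d=0.5153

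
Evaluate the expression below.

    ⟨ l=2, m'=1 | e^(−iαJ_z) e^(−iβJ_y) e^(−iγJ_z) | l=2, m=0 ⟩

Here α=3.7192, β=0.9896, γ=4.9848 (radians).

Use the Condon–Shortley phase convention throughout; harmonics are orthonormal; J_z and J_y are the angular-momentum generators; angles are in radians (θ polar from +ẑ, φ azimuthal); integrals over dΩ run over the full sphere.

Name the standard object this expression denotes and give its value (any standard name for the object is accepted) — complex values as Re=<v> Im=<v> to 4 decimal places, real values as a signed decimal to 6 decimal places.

This is a Wigner D-matrix element — the rotation-matrix element ⟨l m'| R(α,β,γ) |l m⟩ in the angular-momentum basis.
D^2_{1,0}(3.7192,0.9896,4.9848) = e^{-i·1·3.7192}·d^2_{1,0}(0.9896)·e^{-i·0·4.9848}. Compute d first:
Half-angle: c=0.880064, s=0.474856. N=√(6·1·2·2)=4.898979
k: max(0,(0)−(1))=0 … min(2+(0),2−(1))=1
  k=0: (−1)^1·4.8990/(2)·0.8801^3·0.4749^1 = -0.792829
  k=1: (−1)^2·4.8990/(2)·0.8801^1·0.4749^3 = +0.230821
d^2_{1,0}(0.9896) = -0.792829 +0.230821 = -0.562008
Phases: e^{-i·(1)·3.7192}=-0.837771+0.546021i, e^{-i·(0)·4.9848}=+1.000000+0.000000i ⇒ D=+0.470835-0.306868i

Wigner D-matrix element, Re=0.4708 Im=-0.3069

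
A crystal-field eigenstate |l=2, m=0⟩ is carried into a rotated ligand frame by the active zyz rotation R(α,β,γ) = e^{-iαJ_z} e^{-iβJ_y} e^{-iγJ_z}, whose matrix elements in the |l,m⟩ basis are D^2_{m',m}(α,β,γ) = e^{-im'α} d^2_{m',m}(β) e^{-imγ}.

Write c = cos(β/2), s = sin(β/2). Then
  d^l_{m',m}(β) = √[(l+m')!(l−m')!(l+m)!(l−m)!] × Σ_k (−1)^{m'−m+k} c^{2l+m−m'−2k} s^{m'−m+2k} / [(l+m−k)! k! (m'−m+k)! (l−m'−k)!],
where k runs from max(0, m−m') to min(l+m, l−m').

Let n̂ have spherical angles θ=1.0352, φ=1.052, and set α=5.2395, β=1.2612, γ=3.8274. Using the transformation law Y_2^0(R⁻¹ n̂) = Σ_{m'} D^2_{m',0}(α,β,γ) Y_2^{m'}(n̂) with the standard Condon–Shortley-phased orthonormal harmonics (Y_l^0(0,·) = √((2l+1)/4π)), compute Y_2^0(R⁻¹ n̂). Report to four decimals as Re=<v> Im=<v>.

Re=-0.2539 Im=0.0000

Need the full column D^2_{m',0} for m'=−2..2 at α=5.2395, β=1.2612, γ=3.8274.
cos(β/2)=0.807674, sin(β/2)=0.589629
d^2_{-2,0}: single k=2 term ⇒ +0.555528;  D = -0.274378-0.483041i
d^2_{-1,0}: k∈[1..2] ⇒ +0.760962 -0.405554 = +0.355407;  D = +0.178784-0.307166i
d^2_{0,0}: k∈[0..2] ⇒ +0.425544 -0.907174 +0.120869 = -0.360760;  D = -0.360760+0.000000i
d^2_{1,0}: k∈[0..1] ⇒ -0.760962 +0.405554 = -0.355407;  D = -0.178784-0.307166i
d^2_{2,0}: single k=0 term ⇒ +0.555528;  D = -0.274378+0.483041i
Y_2^{m'}(θ=1.0352,φ=1.052) and Σ D·Y over m':
  (-0.2744-0.4830i)·(-0.1452-0.2460i)  (+0.1788-0.3072i)·(+0.1681-0.2944i)  (-0.3608+0.0000i)·(-0.0689+0.0000i)  (-0.1788-0.3072i)·(-0.1681-0.2944i)  (-0.2744+0.4830i)·(-0.1452+0.2460i)
Y_2^0(R⁻¹ n̂) = -0.253885+0.000000i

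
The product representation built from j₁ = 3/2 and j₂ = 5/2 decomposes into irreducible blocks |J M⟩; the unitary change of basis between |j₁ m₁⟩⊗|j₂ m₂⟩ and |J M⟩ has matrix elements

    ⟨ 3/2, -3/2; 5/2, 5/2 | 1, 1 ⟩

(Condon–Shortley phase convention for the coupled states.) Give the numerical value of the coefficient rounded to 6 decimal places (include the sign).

-0.707107  (= −√(1/2))

triangle: 3!*0!*2!/6! = 12/720
(j±m)!: 0!*3!*5!*0!*2!*0! = 1440
prefactor² = (2J+1)*Δ*N² = 72
  k=3: −1/(3!*0!*0!*2!*0!*0!) = -1/12
Σ = -1/12  ⇒  CG² = 72*(-1/12)² = 1/2
CG = −√(1/2) = -0.707107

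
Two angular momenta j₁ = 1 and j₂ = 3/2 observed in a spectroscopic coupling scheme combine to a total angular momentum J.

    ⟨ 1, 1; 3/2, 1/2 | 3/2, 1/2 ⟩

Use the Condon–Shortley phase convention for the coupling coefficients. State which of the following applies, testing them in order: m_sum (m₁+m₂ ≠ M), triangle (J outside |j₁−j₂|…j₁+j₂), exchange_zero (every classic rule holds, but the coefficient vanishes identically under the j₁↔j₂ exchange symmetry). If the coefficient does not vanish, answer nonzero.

m-sum: m₁+m₂ = 1+1/2 = 3/2, M = 1/2  ✗ ⇒ coefficient is 0

m_sum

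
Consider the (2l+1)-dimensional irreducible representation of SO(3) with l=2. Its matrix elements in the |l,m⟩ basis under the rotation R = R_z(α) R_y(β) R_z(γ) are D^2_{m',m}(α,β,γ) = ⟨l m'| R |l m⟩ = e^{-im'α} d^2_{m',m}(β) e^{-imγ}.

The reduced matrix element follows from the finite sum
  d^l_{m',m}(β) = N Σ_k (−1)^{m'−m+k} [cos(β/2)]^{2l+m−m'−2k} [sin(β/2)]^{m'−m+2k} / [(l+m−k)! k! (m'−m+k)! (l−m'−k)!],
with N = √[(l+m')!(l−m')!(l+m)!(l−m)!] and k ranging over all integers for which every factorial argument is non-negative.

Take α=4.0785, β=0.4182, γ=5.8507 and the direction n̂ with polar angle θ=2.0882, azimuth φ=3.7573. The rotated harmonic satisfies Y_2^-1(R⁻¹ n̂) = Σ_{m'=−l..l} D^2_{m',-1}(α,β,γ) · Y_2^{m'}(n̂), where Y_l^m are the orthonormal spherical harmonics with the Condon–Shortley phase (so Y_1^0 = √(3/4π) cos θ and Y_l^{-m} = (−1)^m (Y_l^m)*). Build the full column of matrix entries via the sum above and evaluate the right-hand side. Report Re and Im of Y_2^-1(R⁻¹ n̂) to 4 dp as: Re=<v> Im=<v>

Re=-0.0888 Im=0.0137

Need the full column D^2_{m',-1} for m'=−2..2 at α=4.0785, β=0.4182, γ=5.8507.
cos(β/2)=0.978218, sin(β/2)=0.207580
d^2_{-2,-1}: single k=1 term ⇒ +0.388617;  D = +0.050173+0.385365i
d^2_{-1,-1}: k∈[0..1] ⇒ +0.915678 -0.123698 = +0.791980;  D = -0.693342-0.382765i
d^2_{0,-1}: k∈[0..1] ⇒ -0.475957 +0.021432 = -0.454525;  D = -0.412675+0.190504i
d^2_{1,-1}: k∈[0..1] ⇒ +0.123698 -0.001857 = +0.121841;  D = -0.024374+0.119378i
d^2_{2,-1}: single k=0 term ⇒ -0.017499;  D = +0.011741+0.012976i
Y_2^{m'}(θ=2.0882,φ=3.7573) and Σ D·Y over m':
  (+0.0502+0.3854i)·(+0.0971-0.2751i)  (-0.6933-0.3828i)·(+0.2711-0.1918i)  (-0.4127+0.1905i)·(-0.0839+0.0000i)  (-0.0244+0.1194i)·(-0.2711-0.1918i)  (+0.0117+0.0130i)·(+0.0971+0.2751i)
Y_2^-1(R⁻¹ n̂) = -0.088794+0.013653i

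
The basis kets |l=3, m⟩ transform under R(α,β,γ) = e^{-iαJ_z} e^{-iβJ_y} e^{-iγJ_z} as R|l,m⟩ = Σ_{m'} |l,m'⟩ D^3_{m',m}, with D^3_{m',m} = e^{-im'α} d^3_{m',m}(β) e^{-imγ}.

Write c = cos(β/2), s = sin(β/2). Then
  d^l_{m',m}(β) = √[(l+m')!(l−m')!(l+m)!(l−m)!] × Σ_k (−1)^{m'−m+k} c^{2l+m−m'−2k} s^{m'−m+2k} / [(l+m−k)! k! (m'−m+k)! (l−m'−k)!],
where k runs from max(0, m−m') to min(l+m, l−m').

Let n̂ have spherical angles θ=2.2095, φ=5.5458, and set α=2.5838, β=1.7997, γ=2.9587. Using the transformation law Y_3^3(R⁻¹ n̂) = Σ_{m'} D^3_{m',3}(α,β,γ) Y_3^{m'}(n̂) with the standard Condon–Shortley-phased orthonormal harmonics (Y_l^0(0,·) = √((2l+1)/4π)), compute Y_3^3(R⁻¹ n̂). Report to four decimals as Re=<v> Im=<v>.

Need the full column D^3_{m',3} for m'=−3..3 at α=2.5838, β=1.7997, γ=2.9587.
cos(β/2)=0.621727, sin(β/2)=0.783234
d^3_{-3,3}: single k=6 term ⇒ +0.230860;  D = +0.099604-0.208267i
d^3_{-2,3}: single k=5 term ⇒ +0.448882;  D = -0.378662+0.241061i
d^3_{-1,3}: single k=4 term ⇒ +0.563393;  D = +0.563369-0.005135i
d^3_{0,3}: single k=3 term ⇒ +0.516403;  D = -0.440603-0.269335i
d^3_{1,3}: single k=2 term ⇒ +0.355000;  D = +0.158976+0.317414i
d^3_{2,3}: single k=1 term ⇒ +0.178224;  D = +0.016634-0.177446i
d^3_{3,3}: single k=0 term ⇒ +0.057756;  D = -0.035011+0.045935i
Y_3^{m'}(θ=2.2095,φ=5.5458) and Σ D·Y over m':
  (+0.0996-0.2083i)·(-0.1292+0.1730i)  (-0.3787+0.2411i)·(-0.0377-0.3909i)  (+0.5634-0.0051i)·(+0.1492+0.1356i)  (-0.4406-0.2693i)·(+0.2721+0.0000i)  (+0.1590+0.3174i)·(-0.1492+0.1356i)  (+0.0166-0.1774i)·(-0.0377+0.3909i)  (-0.0350+0.0459i)·(+0.1292+0.1730i)
Y_3^3(R⁻¹ n̂) = +0.086072+0.172648i

Re=0.0861 Im=0.1726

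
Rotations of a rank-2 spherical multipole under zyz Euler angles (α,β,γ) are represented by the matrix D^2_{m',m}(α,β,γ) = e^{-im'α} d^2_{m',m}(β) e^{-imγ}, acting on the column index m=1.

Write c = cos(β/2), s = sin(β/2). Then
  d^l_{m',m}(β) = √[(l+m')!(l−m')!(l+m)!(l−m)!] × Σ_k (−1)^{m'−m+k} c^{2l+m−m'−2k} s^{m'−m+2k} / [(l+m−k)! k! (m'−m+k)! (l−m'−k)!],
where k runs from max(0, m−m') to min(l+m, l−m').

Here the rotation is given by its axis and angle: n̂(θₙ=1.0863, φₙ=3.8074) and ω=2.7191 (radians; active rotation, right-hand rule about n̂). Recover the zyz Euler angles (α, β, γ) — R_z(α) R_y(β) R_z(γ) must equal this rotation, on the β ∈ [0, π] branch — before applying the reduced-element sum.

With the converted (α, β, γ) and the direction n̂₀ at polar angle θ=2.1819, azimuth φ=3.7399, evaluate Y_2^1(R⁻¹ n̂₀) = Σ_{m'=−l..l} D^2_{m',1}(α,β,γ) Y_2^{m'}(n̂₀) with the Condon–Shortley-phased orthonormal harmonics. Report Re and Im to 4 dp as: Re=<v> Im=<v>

Re=0.1511 Im=-0.1740

Axis–angle → zyz. n̂ = (sinθₙcosφₙ, sinθₙsinφₙ, cosθₙ) = (-0.695909, -0.546604, +0.465763), ω = 2.7191.
R = I cosω + sinω [n̂]ₓ + (1−cosω) n̂n̂ᵀ gives
  R = [+0.013926, +0.536346, -0.843883; +0.918305, -0.340790, -0.201442; -0.395630, -0.772136, -0.497275]
β = atan2(√(R₁₃²+R₂₃²), R₃₃) = 2.091251; α = atan2(R₂₃, R₁₃) mod 2π = 3.375916; γ = atan2(R₃₂, −R₃₁) mod 2π = 5.185894
Need the full column D^2_{m',1} for m'=−2..2 at α=3.3759, β=2.0913, γ=5.1859.
cos(β/2)=0.501361, sin(β/2)=0.865238
d^2_{-2,1}: single k=3 term ⇒ +0.649513;  D = +0.003156+0.649505i
d^2_{-1,1}: k∈[2..3] ⇒ +0.564538 -0.560458 = +0.004080;  D = -0.000967-0.003964i
d^2_{0,1}: k∈[1..2] ⇒ +0.267093 -0.795487 = -0.528395;  D = -0.240952-0.470258i
d^2_{1,1}: k∈[0..1] ⇒ +0.063183 -0.564538 = -0.501355;  D = +0.325974+0.380917i
d^2_{2,1}: single k=0 term ⇒ -0.218080;  D = -0.176389-0.128242i
Y_2^{m'}(θ=2.1819,φ=3.7399) and Σ D·Y over m':
  (+0.0032+0.6495i)·(+0.0947-0.2412i)  (-0.0010-0.0040i)·(+0.3000-0.2045i)  (-0.2410-0.4703i)·(-0.0039+0.0000i)  (+0.3260+0.3809i)·(-0.3000-0.2045i)  (-0.1764-0.1282i)·(+0.0947+0.2412i)
Y_2^1(R⁻¹ n̂) = +0.151114-0.174016i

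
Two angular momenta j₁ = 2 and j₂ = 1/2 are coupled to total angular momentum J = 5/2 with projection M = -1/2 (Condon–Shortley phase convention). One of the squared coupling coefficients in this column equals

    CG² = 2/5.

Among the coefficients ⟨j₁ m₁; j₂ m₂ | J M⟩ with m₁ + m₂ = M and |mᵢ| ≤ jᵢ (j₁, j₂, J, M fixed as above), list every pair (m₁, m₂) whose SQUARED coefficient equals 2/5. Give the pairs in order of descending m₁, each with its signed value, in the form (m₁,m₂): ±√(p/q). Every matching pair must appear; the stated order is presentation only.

Admissible pairs with m₁+m₂ = M = -1/2: (-1,1/2), (0,-1/2)
  (m₁,m₂)=(0,-1/2): CG² = 3/5, CG = +√(3/5)
  (m₁,m₂)=(-1,1/2): CG² = 2/5, CG = +√(2/5)   ← matches the target
Pairs with CG² = 2/5: (-1,1/2): +√(2/5)

(-1,1/2): +√(2/5)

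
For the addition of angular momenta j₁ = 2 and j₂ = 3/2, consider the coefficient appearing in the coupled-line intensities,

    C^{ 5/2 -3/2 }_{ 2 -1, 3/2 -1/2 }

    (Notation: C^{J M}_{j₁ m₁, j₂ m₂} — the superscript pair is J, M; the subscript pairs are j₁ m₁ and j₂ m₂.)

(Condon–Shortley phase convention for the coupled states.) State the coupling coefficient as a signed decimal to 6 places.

-0.169031

√[6·1!3!2!/7! · 1!3!1!2!1!4!] = √(144/35)
  +(−1)^0/∏(0,1,3,1,0,1)! = 1/6  (running 1/6)
  +(−1)^1/∏(1,0,2,0,1,2)! = -1/4  (running -1/12)
⟨..|..⟩ = √(144/35)·(-1/12) = -0.169031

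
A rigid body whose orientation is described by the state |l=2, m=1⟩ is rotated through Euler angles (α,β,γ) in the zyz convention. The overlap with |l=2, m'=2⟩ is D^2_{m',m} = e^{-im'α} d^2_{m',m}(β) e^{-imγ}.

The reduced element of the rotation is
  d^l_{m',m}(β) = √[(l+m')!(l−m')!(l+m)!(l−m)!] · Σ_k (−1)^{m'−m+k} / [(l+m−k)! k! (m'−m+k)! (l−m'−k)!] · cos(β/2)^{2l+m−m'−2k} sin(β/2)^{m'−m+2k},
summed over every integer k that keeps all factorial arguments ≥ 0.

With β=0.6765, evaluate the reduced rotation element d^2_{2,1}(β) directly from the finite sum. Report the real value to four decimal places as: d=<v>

d=-0.5571

d^2_{2,1}(β=0.6765) via the finite sum:
Half-angle: c=0.943337, s=0.331837. N=√(24·1·6·1)=12.000000
k: max(0,(1)−(2))=0 … min(2+(1),2−(2))=0
  k=0: (−1)^1·12.0000/(6)·0.9433^3·0.3318^1 = -0.557128
d^2_{2,1}(0.6765) = -0.557128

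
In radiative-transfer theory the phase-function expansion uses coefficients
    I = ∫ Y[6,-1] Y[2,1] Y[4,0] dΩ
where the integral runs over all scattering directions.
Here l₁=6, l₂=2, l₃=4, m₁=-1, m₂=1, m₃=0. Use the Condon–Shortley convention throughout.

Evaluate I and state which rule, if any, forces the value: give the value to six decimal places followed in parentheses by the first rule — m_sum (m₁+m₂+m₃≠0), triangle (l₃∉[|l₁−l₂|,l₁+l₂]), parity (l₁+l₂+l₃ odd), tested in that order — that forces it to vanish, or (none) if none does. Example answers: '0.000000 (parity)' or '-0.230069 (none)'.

-0.210395 (none)

Rules hold: Σm=0, L=12 even, 4≤4≤8.
N = 13·5·9 = 585
Δ = 4!·8!·0!/13! = 1/6435
Racah Σ t=2..2: t=2:+1/2304 = 1/2304
⇒ 3j(6 2 4; 0 0 0)² = 5/143, sgn +1
Racah Σ t=3..3: t=3:−1/3456 = -1/3456
⇒ 3j(6 2 4; -1 1 0)² = 35/1287, sgn -1
4πI² = N·(3j₀)²·(3jₘ)² = 875/1573
I = -1·√(0.556262/4π) = -0.21039467
No selection rule forces the value: the integral is nonzero (none).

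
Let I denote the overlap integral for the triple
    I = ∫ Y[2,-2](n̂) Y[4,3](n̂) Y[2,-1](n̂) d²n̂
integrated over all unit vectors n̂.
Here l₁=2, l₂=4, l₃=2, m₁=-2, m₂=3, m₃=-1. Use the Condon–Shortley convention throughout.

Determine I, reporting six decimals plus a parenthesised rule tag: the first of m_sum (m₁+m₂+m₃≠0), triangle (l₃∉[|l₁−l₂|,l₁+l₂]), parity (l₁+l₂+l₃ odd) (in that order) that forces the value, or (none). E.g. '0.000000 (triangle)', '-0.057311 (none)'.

-0.238414 (none)

Checks pass: Σm=0; 8 even; l₃=2∈[2,6].
(2·2+1)(2·4+1)(2·2+1) = 225
Δ: 4! 0! 4! / 9! → 1/630
sum: t=2:+1/16 = 1/16
3j²(2 4 2; 0 0 0) = Δ·Π!·Σ² = 2/35  (sign +1)
sum: t=4:+1/144 = 1/144
3j²(2 4 2; -2 3 -1) = Δ·Π!·Σ² = 1/18  (sign -1)
combine: 4πI² = 225·2/35·1/18 = 5/7
take √, sign -1: I = -0.23841361
No selection rule forces the value: the integral is nonzero (none).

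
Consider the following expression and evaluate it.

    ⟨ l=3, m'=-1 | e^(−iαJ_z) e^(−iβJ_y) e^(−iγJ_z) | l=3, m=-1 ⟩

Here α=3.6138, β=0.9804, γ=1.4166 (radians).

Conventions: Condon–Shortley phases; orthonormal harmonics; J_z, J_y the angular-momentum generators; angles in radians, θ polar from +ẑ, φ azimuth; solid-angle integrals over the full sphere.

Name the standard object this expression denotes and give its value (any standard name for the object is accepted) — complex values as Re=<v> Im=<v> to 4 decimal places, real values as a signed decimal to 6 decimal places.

Wigner D-matrix element, Re=-0.1167 Im=0.3546

This is a Wigner D-matrix element — the rotation-matrix element ⟨l m'| R(α,β,γ) |l m⟩ in the angular-momentum basis.
First d^3_{-1,-1}(β=0.9804), then the phase factors e^{-i(-1)α} and e^{-i(-1)γ}:
c=cos(0.980400/2)=0.882239, s=sin(0.980400/2)=0.470802; N=√[2·24·2·24]=48.000000
Admissible k: 0..2 (factorial args all ≥0)
  k=0: (−1)^0·48.0000/(48)·0.8822^6·0.4708^0 = +0.471538
  k=1: (−1)^1·48.0000/(6)·0.8822^4·0.4708^2 = -1.074266
  k=2: (−1)^2·48.0000/(8)·0.8822^2·0.4708^4 = +0.229445
d^3_{-1,-1}(0.9804) = +0.471538 -1.074266 +0.229445 = -0.373283
D = (-0.890566-0.454853i)·(-0.373283)·(+0.153586+0.988135i) = -0.116717+0.354566i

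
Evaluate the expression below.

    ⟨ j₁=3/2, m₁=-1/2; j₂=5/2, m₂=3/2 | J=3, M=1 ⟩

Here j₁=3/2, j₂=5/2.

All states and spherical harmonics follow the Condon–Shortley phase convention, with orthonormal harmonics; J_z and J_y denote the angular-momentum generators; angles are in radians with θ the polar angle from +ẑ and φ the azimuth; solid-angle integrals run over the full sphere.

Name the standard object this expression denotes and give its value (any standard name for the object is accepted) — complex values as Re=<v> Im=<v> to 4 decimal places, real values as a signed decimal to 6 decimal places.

Clebsch–Gordan coefficient, −√(49/120) ≈ -0.639010

This is a Clebsch–Gordan (vector-coupling) coefficient.
√[7·1!2!4!/8! · 1!2!4!1!4!2!] = √(96/5)
  +(−1)^0/∏(0,1,2,4,0,0)! = 1/48  (running 1/48)
  +(−1)^1/∏(1,0,1,3,1,1)! = -1/6  (running -7/48)
⟨..|..⟩ = √(96/5)·(-7/48) = -0.639010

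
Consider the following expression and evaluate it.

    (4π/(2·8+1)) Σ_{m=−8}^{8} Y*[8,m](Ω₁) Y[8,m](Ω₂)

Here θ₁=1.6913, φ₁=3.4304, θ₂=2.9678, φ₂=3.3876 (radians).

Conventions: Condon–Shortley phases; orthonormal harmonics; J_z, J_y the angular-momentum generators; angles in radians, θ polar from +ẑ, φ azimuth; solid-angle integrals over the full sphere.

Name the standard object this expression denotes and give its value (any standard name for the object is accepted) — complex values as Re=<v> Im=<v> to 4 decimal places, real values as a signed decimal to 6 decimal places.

Legendre polynomial (addition theorem), -0.224664

This sum is the spherical-harmonic addition theorem: it equals the Legendre polynomial P_l(cos γ) of the angle γ between the two directions.
Term-by-term m-sum for l=8 (normalisation 4π/17 = 0.739198):
  m=-8: Y*=-0.32777 + 0.35921j  Y=-0.00000 - 0.00000j  product 0.00000 + 0.00000j
  m=-7: Y*=-0.10263 + 0.21200j  Y=-0.00000 - 0.00001j  product 0.00000 + 0.00000j
  m=-6: Y*=0.04553 - 0.27853j  Y=0.00001 - 0.00014j  product -0.00004 - 0.00001j
  m=-5: Y*=-0.03317 - 0.26024j  Y=0.00048 - 0.00135j  product -0.00037 - 0.00008j
  m=-4: Y*=0.08461 + 0.19175j  Y=0.00619 - 0.00931j  product 0.00231 + 0.00040j
  m=-3: Y*=0.17512 + 0.20608j  Y=0.04765 - 0.04334j  product 0.01728 + 0.00223j
  m=-2: Y*=-0.14715 - 0.09591j  Y=0.22942 - 0.12297j  product -0.04555 - 0.00391j
  m=-1: Y*=-0.26147 - 0.07769j  Y=0.62684 - 0.15740j  product -0.17613 - 0.00754j
  m=+0: Y*=0.16541 + 0.00000j  Y=0.61103 + 0.00000j  product 0.10107 + 0.00000j
  m=+1: Y*=0.26147 - 0.07769j  Y=-0.62684 - 0.15740j  product -0.17613 + 0.00754j
  m=+2: Y*=-0.14715 + 0.09591j  Y=0.22942 + 0.12297j  product -0.04555 + 0.00391j
  m=+3: Y*=-0.17512 + 0.20608j  Y=-0.04765 - 0.04334j  product 0.01728 - 0.00223j
  m=+4: Y*=0.08461 - 0.19175j  Y=0.00619 + 0.00931j  product 0.00231 - 0.00040j
  m=+5: Y*=0.03317 - 0.26024j  Y=-0.00048 - 0.00135j  product -0.00037 + 0.00008j
  m=+6: Y*=0.04553 + 0.27853j  Y=0.00001 + 0.00014j  product -0.00004 + 0.00001j
  m=+7: Y*=0.10263 + 0.21200j  Y=0.00000 - 0.00001j  product 0.00000 - 0.00000j
  m=+8: Y*=-0.32777 - 0.35921j  Y=-0.00000 + 0.00000j  product 0.00000 - 0.00000j
Σ over m = -0.30393 - 0.00000j; ×(4π/17) → -0.22466 - 0.00000j. Real part: -0.224664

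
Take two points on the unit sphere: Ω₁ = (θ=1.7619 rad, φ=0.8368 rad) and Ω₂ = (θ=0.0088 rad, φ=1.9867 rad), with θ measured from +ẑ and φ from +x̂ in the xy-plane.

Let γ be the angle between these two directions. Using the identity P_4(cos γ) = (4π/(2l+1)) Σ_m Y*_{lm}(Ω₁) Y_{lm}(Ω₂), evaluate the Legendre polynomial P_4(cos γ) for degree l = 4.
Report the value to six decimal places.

0.249981

Expand P_4 via completeness: Σ_{m} conj(Y_{4,m}) at Ω₁ times Y_{4,m} at Ω₂ —
  m=-4: (-0.40252 - 0.08395j) × (-0.00000 - 0.00000j) = -0.00000 + 0.00000j  (running Σ = -0.00000 + 0.00000j)
  m=-3: (0.18164 - 0.13277j) × (0.00000 + 0.00000j) = 0.00000 - 0.00000j  (running Σ = 0.00000 - 0.00000j)
  m=-2: (0.02473 - 0.23975j) × (-0.00010 + 0.00011j) = 0.00002 + 0.00003j  (running Σ = 0.00003 + 0.00003j)
  m=-1: (0.16236 + 0.17998j) × (-0.00673 - 0.01523j) = 0.00165 - 0.00368j  (running Σ = 0.00167 - 0.00366j)
  m=0: (0.20768 + 0.00000j) × (0.84596 + 0.00000j) = 0.17569 + 0.00000j  (running Σ = 0.17736 - 0.00366j)
  m=1: (-0.16236 + 0.17998j) × (0.00673 - 0.01523j) = 0.00165 + 0.00368j  (running Σ = 0.17901 + 0.00003j)
  m=2: (0.02473 + 0.23975j) × (-0.00010 - 0.00011j) = 0.00002 - 0.00003j  (running Σ = 0.17904 - 0.00000j)
  m=3: (-0.18164 - 0.13277j) × (-0.00000 + 0.00000j) = 0.00000 + 0.00000j  (running Σ = 0.17904 + 0.00000j)
  m=4: (-0.40252 + 0.08395j) × (-0.00000 + 0.00000j) = -0.00000 - 0.00000j  (running Σ = 0.17904 + 0.00000j)
Accumulated sum 0.17904 + 0.00000j; after 4π/(2l+1) scaling, 0.24998 + 0.00000j ⇒ P_4 = 0.249981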